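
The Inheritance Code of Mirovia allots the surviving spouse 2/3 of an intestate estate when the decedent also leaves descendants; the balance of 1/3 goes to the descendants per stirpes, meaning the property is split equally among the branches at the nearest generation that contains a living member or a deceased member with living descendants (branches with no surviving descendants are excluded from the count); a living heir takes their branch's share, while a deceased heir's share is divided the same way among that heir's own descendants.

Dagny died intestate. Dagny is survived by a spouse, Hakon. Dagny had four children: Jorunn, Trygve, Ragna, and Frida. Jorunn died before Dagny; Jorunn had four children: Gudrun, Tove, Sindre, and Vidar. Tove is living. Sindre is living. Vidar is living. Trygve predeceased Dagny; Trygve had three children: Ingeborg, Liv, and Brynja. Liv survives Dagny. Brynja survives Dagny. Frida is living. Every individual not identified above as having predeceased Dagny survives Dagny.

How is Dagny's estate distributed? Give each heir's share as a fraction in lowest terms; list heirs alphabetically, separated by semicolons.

Brynja 1/36; Frida 1/12; Gudrun 1/48; Hakon 2/3; Ingeborg 1/36; Liv 1/36; Ragna 1/12; Sindre 1/48; Tove 1/48; Vidar 1/48

Hakon, as surviving spouse, takes 2/3.
The remaining 1/3 passes to Dagny's descendants per stirpes.
The 1/3 is divided into 4 equal shares of 1/12 among Jorunn, Trygve, Ragna, Frida.
Jorunn predeceased; the 1/12 allotted to Jorunn's branch passes to Jorunn's issue by representation.
The 1/12 is divided into 4 equal shares of 1/48 among Gudrun, Tove, Sindre, Vidar.
Gudrun is living and takes 1/48.
Tove is living and takes 1/48.
Sindre is living and takes 1/48.
Vidar is living and takes 1/48.
Trygve predeceased; the 1/12 allotted to Trygve's branch passes to Trygve's issue by representation.
The 1/12 is divided into 3 equal shares of 1/36 among Ingeborg, Liv, Brynja.
Ingeborg is living and takes 1/36.
Liv is living and takes 1/36.
Brynja is living and takes 1/36.
Ragna is living and takes 1/12.
Frida is living and takes 1/12.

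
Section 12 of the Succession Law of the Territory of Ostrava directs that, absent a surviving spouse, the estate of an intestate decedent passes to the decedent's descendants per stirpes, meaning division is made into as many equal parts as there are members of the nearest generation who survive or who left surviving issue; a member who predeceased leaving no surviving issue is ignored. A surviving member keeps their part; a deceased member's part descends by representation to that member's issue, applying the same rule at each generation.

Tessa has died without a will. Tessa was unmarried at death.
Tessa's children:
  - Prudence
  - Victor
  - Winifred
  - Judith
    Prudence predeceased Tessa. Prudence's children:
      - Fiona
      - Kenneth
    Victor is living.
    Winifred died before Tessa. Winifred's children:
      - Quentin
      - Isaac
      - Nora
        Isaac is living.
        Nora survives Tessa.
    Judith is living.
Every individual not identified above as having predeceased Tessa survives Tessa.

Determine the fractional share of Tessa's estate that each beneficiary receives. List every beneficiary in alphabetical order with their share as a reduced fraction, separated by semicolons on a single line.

There is no surviving spouse, so the entire estate passes to Tessa's descendants per stirpes.
The estate is divided into 4 equal shares of 1/4 among Prudence, Victor, Winifred, Judith.
Prudence predeceased; the 1/4 allotted to Prudence's branch passes to Prudence's issue by representation.
The 1/4 is divided into 2 equal shares of 1/8 among Fiona, Kenneth.
Fiona is living and takes 1/8.
Kenneth is living and takes 1/8.
Victor is living and takes 1/4.
Winifred predeceased; the 1/4 allotted to Winifred's branch passes to Winifred's issue by representation.
The 1/4 is divided into 3 equal shares of 1/12 among Quentin, Isaac, Nora.
Quentin is living and takes 1/12.
Isaac is living and takes 1/12.
Nora is living and takes 1/12.
Judith is living and takes 1/4.

Fiona 1/8; Isaac 1/12; Judith 1/4; Kenneth 1/8; Nora 1/12; Quentin 1/12; Victor 1/4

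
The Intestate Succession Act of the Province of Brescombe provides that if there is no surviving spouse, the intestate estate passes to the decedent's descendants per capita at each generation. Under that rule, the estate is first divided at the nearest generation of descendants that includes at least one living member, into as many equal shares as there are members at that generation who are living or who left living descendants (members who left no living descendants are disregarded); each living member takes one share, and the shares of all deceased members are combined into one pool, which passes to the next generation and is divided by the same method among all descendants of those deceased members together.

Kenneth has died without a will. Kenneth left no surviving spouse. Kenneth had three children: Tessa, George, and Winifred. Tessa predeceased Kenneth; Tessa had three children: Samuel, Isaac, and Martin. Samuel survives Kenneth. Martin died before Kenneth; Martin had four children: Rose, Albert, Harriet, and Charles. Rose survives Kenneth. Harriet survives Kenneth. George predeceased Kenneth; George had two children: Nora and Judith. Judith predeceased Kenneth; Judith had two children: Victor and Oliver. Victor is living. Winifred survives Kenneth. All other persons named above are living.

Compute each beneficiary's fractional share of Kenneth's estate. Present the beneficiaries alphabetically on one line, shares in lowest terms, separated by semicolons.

There is no surviving spouse, so the entire estate passes to Kenneth's descendants per capita at each generation.
At generation 1 (Tessa, George, Winifred) there are 3 shares of (1)/3 = 1/3 each.
Living: Winifred — each takes 1/3.
Deceased: Tessa and George. Their combined 2/3 is pooled and carried to generation 2.
At generation 2 (Samuel, Isaac, Martin, Nora, Judith) there are 5 shares of (2/3)/5 = 2/15 each.
Living: Samuel, Isaac, and Nora — each takes 2/15.
Deceased: Martin and Judith. Their combined 4/15 is pooled and carried to generation 3.
At generation 3 (Rose, Albert, Harriet, Charles, Victor, Oliver) there are 6 shares of (4/15)/6 = 2/45 each.
Living: Rose, Albert, Harriet, Charles, Victor, and Oliver — each takes 2/45.

Albert 2/45; Charles 2/45; Harriet 2/45; Isaac 2/15; Nora 2/15; Oliver 2/45; Rose 2/45; Samuel 2/15; Victor 2/45; Winifred 1/3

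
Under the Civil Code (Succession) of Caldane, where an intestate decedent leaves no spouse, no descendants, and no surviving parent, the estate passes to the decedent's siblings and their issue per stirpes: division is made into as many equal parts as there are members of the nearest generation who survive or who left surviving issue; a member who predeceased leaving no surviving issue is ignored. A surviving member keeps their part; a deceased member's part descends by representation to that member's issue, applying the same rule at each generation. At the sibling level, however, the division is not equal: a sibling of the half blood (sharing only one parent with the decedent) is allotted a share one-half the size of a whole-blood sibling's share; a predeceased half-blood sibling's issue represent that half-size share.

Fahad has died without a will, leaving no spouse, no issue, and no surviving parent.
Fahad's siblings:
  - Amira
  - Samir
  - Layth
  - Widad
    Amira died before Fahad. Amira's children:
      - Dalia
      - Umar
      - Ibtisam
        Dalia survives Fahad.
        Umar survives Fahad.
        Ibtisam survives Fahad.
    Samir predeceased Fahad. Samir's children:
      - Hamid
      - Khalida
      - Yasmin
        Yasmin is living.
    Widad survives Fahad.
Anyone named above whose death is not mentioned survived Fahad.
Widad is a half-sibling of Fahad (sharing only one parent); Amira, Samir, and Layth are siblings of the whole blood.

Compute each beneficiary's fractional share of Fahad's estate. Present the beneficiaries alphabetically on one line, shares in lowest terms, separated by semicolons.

Dalia 2/21; Hamid 2/21; Ibtisam 2/21; Khalida 2/21; Layth 2/7; Umar 2/21; Widad 1/7; Yasmin 2/21

No spouse, descendants, or parent survives, so the estate passes to Fahad's siblings per stirpes.
Half-blood siblings count for one-half the weight of whole-blood siblings at the initial division.
Dividing 1 in proportion to weights (total weight 7/2): Amira (weight 1) → 2/7; Samir (weight 1) → 2/7; Layth (weight 1) → 2/7; Widad (weight 1/2) → 1/7.
Amira predeceased; the 2/7 allotted to Amira's branch passes to Amira's issue by representation.
The 2/7 is divided into 3 equal shares of 2/21 among Dalia, Umar, Ibtisam.
Dalia is living and takes 2/21.
Umar is living and takes 2/21.
Ibtisam is living and takes 2/21.
Samir predeceased; the 2/7 allotted to Samir's branch passes to Samir's issue by representation.
The 2/7 is divided into 3 equal shares of 2/21 among Hamid, Khalida, Yasmin.
Hamid is living and takes 2/21.
Khalida is living and takes 2/21.
Yasmin is living and takes 2/21.
Layth is living and takes 2/7.
Widad is living and takes 1/7.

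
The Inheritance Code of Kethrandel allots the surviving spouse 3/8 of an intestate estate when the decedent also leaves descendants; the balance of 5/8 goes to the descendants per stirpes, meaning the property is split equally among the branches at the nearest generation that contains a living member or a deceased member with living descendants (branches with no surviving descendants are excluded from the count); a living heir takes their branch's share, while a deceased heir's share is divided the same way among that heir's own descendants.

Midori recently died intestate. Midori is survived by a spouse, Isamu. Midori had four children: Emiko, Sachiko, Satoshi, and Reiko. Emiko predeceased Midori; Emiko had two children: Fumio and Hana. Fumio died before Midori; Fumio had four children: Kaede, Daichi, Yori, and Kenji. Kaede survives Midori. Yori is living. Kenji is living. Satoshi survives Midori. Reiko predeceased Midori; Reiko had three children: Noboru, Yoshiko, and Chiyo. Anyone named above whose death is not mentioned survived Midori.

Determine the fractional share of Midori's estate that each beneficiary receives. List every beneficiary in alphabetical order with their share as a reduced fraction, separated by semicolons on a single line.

Chiyo 5/96; Daichi 5/256; Hana 5/64; Isamu 3/8; Kaede 5/256; Kenji 5/256; Noboru 5/96; Sachiko 5/32; Satoshi 5/32; Yori 5/256; Yoshiko 5/96

Isamu, as surviving spouse, takes 3/8.
The remaining 5/8 passes to Midori's descendants per stirpes.
The 5/8 is divided into 4 equal shares of 5/32 among Emiko, Sachiko, Satoshi, Reiko.
Emiko predeceased; the 5/32 allotted to Emiko's branch passes to Emiko's issue by representation.
The 5/32 is divided into 2 equal shares of 5/64 among Fumio, Hana.
Fumio predeceased; the 5/64 allotted to Fumio's branch passes to Fumio's issue by representation.
The 5/64 is divided into 4 equal shares of 5/256 among Kaede, Daichi, Yori, Kenji.
Kaede is living and takes 5/256.
Daichi is living and takes 5/256.
Yori is living and takes 5/256.
Kenji is living and takes 5/256.
Hana is living and takes 5/64.
Sachiko is living and takes 5/32.
Satoshi is living and takes 5/32.
Reiko predeceased; the 5/32 allotted to Reiko's branch passes to Reiko's issue by representation.
The 5/32 is divided into 3 equal shares of 5/96 among Noboru, Yoshiko, Chiyo.
Noboru is living and takes 5/96.
Yoshiko is living and takes 5/96.
Chiyo is living and takes 5/96.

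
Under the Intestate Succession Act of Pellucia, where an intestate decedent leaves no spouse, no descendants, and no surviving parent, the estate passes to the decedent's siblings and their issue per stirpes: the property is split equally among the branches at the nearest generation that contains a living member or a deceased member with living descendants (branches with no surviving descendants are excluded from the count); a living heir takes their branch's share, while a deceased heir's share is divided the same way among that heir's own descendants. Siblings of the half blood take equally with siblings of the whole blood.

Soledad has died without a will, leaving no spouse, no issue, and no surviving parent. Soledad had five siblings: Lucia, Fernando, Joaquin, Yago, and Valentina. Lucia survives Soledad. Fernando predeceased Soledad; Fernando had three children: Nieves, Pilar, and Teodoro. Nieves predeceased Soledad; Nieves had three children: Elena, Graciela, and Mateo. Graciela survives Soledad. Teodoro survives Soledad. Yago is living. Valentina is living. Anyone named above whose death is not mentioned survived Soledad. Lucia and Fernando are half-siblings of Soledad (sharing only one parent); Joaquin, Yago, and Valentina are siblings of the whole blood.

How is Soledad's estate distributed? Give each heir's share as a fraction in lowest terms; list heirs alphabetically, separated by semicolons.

Elena 1/45; Graciela 1/45; Joaquin 1/5; Lucia 1/5; Mateo 1/45; Pilar 1/15; Teodoro 1/15; Valentina 1/5; Yago 1/5

No spouse, descendants, or parent survives, so the estate passes to Soledad's siblings per stirpes.
Half-blood and whole-blood siblings take equally under the stated rule.
The estate is divided into 5 equal shares of 1/5 among Lucia, Fernando, Joaquin, Yago, Valentina.
Lucia is living and takes 1/5.
Fernando predeceased; the 1/5 allotted to Fernando's branch passes to Fernando's issue by representation.
The 1/5 is divided into 3 equal shares of 1/15 among Nieves, Pilar, Teodoro.
Nieves predeceased; the 1/15 allotted to Nieves's branch passes to Nieves's issue by representation.
The 1/15 is divided into 3 equal shares of 1/45 among Elena, Graciela, Mateo.
Elena is living and takes 1/45.
Graciela is living and takes 1/45.
Mateo is living and takes 1/45.
Pilar is living and takes 1/15.
Teodoro is living and takes 1/15.
Joaquin is living and takes 1/5.
Yago is living and takes 1/5.
Valentina is living and takes 1/5.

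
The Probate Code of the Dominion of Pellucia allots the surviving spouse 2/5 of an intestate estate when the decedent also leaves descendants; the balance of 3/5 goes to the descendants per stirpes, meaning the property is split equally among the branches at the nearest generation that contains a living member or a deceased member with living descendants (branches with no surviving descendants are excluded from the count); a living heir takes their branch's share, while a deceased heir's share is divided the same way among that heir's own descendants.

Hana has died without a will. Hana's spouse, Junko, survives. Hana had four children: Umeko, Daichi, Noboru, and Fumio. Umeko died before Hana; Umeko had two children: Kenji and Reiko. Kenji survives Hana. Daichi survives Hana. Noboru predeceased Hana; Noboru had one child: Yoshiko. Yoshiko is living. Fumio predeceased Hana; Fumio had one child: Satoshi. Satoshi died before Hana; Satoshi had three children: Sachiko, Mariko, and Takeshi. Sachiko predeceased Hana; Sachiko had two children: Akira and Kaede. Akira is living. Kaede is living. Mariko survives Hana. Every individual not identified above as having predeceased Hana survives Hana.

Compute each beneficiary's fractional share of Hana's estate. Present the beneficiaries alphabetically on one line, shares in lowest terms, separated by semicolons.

Akira 1/40; Daichi 3/20; Junko 2/5; Kaede 1/40; Kenji 3/40; Mariko 1/20; Reiko 3/40; Takeshi 1/20; Yoshiko 3/20

Junko, as surviving spouse, takes 2/5.
The remaining 3/5 passes to Hana's descendants per stirpes.
The 3/5 is divided into 4 equal shares of 3/20 among Umeko, Daichi, Noboru, Fumio.
Umeko predeceased; the 3/20 allotted to Umeko's branch passes to Umeko's issue by representation.
The 3/20 is divided into 2 equal shares of 3/40 among Kenji, Reiko.
Kenji is living and takes 3/40.
Reiko is living and takes 3/40.
Daichi is living and takes 3/20.
Noboru predeceased; the 3/20 allotted to Noboru's branch passes to Noboru's issue by representation.
Yoshiko is the sole taker at this level and receives the full 3/20.
Fumio predeceased; the 3/20 allotted to Fumio's branch passes to Fumio's issue by representation.
Satoshi's line is the sole branch at this level, so the full 3/20 passes to Satoshi's issue by representation.
The 3/20 is divided into 3 equal shares of 1/20 among Sachiko, Mariko, Takeshi.
Sachiko predeceased; the 1/20 allotted to Sachiko's branch passes to Sachiko's issue by representation.
The 1/20 is divided into 2 equal shares of 1/40 among Akira, Kaede.
Akira is living and takes 1/40.
Kaede is living and takes 1/40.
Mariko is living and takes 1/20.
Takeshi is living and takes 1/20.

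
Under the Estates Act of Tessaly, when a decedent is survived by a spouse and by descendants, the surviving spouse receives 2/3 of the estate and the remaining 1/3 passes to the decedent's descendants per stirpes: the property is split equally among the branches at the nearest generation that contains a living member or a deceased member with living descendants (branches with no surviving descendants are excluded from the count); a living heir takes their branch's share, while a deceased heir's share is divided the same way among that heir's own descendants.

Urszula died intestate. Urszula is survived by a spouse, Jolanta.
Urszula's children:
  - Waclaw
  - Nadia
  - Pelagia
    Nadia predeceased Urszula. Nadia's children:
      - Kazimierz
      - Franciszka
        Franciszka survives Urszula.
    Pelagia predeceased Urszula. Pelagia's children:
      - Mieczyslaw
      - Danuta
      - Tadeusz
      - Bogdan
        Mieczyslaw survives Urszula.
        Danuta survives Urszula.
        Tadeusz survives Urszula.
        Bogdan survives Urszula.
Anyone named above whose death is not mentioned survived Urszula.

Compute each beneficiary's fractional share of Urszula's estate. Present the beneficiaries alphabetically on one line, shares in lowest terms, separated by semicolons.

Bogdan 1/36; Danuta 1/36; Franciszka 1/18; Jolanta 2/3; Kazimierz 1/18; Mieczyslaw 1/36; Tadeusz 1/36; Waclaw 1/9

Jolanta, as surviving spouse, takes 2/3.
The remaining 1/3 passes to Urszula's descendants per stirpes.
The 1/3 is divided into 3 equal shares of 1/9 among Waclaw, Nadia, Pelagia.
Waclaw is living and takes 1/9.
Nadia predeceased; the 1/9 allotted to Nadia's branch passes to Nadia's issue by representation.
The 1/9 is divided into 2 equal shares of 1/18 among Kazimierz, Franciszka.
Kazimierz is living and takes 1/18.
Franciszka is living and takes 1/18.
Pelagia predeceased; the 1/9 allotted to Pelagia's branch passes to Pelagia's issue by representation.
The 1/9 is divided into 4 equal shares of 1/36 among Mieczyslaw, Danuta, Tadeusz, Bogdan.
Mieczyslaw is living and takes 1/36.
Danuta is living and takes 1/36.
Tadeusz is living and takes 1/36.
Bogdan is living and takes 1/36.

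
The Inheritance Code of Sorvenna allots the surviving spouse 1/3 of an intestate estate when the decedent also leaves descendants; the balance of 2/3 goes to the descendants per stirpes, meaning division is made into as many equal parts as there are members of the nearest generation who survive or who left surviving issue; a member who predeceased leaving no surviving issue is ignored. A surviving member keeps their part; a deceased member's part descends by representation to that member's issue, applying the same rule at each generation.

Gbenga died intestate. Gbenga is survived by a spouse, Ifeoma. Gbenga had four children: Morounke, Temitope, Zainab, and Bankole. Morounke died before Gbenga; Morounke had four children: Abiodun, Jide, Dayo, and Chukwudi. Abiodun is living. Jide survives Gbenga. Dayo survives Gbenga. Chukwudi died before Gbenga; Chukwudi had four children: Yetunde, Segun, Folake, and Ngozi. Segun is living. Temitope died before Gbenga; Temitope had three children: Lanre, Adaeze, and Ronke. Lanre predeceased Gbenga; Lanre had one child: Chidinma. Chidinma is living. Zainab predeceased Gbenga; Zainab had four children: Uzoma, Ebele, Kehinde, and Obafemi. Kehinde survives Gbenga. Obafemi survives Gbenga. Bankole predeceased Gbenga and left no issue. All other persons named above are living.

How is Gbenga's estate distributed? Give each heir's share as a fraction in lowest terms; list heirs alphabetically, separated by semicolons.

Abiodun 1/18; Adaeze 2/27; Chidinma 2/27; Dayo 1/18; Ebele 1/18; Folake 1/72; Ifeoma 1/3; Jide 1/18; Kehinde 1/18; Ngozi 1/72; Obafemi 1/18; Ronke 2/27; Segun 1/72; Uzoma 1/18; Yetunde 1/72

Ifeoma, as surviving spouse, takes 1/3.
The remaining 2/3 passes to Gbenga's descendants per stirpes.
Bankole left no surviving issue, so that branch lapses and is disregarded.
The 2/3 is divided into 3 equal shares of 2/9 among Morounke, Temitope, Zainab.
Morounke predeceased; the 2/9 allotted to Morounke's branch passes to Morounke's issue by representation.
The 2/9 is divided into 4 equal shares of 1/18 among Abiodun, Jide, Dayo, Chukwudi.
Abiodun is living and takes 1/18.
Jide is living and takes 1/18.
Dayo is living and takes 1/18.
Chukwudi predeceased; the 1/18 allotted to Chukwudi's branch passes to Chukwudi's issue by representation.
The 1/18 is divided into 4 equal shares of 1/72 among Yetunde, Segun, Folake, Ngozi.
Yetunde is living and takes 1/72.
Segun is living and takes 1/72.
Folake is living and takes 1/72.
Ngozi is living and takes 1/72.
Temitope predeceased; the 2/9 allotted to Temitope's branch passes to Temitope's issue by representation.
The 2/9 is divided into 3 equal shares of 2/27 among Lanre, Adaeze, Ronke.
Lanre predeceased; the 2/27 allotted to Lanre's branch passes to Lanre's issue by representation.
Chidinma is the sole taker at this level and receives the full 2/27.
Adaeze is living and takes 2/27.
Ronke is living and takes 2/27.
Zainab predeceased; the 2/9 allotted to Zainab's branch passes to Zainab's issue by representation.
The 2/9 is divided into 4 equal shares of 1/18 among Uzoma, Ebele, Kehinde, Obafemi.
Uzoma is living and takes 1/18.
Ebele is living and takes 1/18.
Kehinde is living and takes 1/18.
Obafemi is living and takes 1/18.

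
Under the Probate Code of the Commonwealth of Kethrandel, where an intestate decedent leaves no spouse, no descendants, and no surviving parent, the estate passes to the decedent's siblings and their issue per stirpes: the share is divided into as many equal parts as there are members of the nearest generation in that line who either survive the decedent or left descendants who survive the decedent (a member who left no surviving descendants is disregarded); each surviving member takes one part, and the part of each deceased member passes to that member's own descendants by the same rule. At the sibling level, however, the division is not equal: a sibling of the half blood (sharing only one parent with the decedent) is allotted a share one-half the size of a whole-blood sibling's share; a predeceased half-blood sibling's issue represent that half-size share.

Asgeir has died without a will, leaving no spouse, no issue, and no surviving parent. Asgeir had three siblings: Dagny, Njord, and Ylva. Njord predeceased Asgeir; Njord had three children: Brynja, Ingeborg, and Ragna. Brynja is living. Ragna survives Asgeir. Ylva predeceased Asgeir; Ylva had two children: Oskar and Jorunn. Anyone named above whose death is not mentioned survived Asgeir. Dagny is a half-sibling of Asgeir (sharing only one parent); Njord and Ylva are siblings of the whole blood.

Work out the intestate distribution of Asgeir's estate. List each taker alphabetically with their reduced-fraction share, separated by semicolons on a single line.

No spouse, descendants, or parent survives, so the estate passes to Asgeir's siblings per stirpes.
Half-blood siblings count for one-half the weight of whole-blood siblings at the initial division.
Dividing 1 in proportion to weights (total weight 5/2): Dagny (weight 1/2) → 1/5; Njord (weight 1) → 2/5; Ylva (weight 1) → 2/5.
Dagny is living and takes 1/5.
Njord predeceased; the 2/5 allotted to Njord's branch passes to Njord's issue by representation.
The 2/5 is divided into 3 equal shares of 2/15 among Brynja, Ingeborg, Ragna.
Brynja is living and takes 2/15.
Ingeborg is living and takes 2/15.
Ragna is living and takes 2/15.
Ylva predeceased; the 2/5 allotted to Ylva's branch passes to Ylva's issue by representation.
The 2/5 is divided into 2 equal shares of 1/5 among Oskar, Jorunn.
Oskar is living and takes 1/5.
Jorunn is living and takes 1/5.

Brynja 2/15; Dagny 1/5; Ingeborg 2/15; Jorunn 1/5; Oskar 1/5; Ragna 2/15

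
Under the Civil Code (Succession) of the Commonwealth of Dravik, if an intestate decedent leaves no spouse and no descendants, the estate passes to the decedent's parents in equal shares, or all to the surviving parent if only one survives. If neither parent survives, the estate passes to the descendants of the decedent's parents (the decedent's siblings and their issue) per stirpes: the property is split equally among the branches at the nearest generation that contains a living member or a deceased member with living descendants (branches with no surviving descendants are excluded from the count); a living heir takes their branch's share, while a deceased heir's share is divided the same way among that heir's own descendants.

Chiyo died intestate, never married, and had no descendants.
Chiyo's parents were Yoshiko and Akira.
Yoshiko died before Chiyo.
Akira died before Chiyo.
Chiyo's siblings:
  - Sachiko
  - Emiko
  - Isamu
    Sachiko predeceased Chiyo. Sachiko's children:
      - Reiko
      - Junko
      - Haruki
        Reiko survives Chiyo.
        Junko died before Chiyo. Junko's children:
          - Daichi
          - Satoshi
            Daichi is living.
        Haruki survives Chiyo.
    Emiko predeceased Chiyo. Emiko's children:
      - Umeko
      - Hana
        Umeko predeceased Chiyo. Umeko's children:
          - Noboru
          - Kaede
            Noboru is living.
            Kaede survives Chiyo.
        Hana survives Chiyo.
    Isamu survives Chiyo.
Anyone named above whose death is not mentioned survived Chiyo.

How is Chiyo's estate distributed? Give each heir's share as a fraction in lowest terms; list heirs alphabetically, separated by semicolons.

Neither parent survives and there are no descendants, so the estate passes to Chiyo's siblings and their issue per stirpes.
The estate is divided into 3 equal shares of 1/3 among Sachiko, Emiko, Isamu.
Sachiko predeceased; the 1/3 allotted to Sachiko's branch passes to Sachiko's issue by representation.
The 1/3 is divided into 3 equal shares of 1/9 among Reiko, Junko, Haruki.
Reiko is living and takes 1/9.
Junko predeceased; the 1/9 allotted to Junko's branch passes to Junko's issue by representation.
The 1/9 is divided into 2 equal shares of 1/18 among Daichi, Satoshi.
Daichi is living and takes 1/18.
Satoshi is living and takes 1/18.
Haruki is living and takes 1/9.
Emiko predeceased; the 1/3 allotted to Emiko's branch passes to Emiko's issue by representation.
The 1/3 is divided into 2 equal shares of 1/6 among Umeko, Hana.
Umeko predeceased; the 1/6 allotted to Umeko's branch passes to Umeko's issue by representation.
The 1/6 is divided into 2 equal shares of 1/12 among Noboru, Kaede.
Noboru is living and takes 1/12.
Kaede is living and takes 1/12.
Hana is living and takes 1/6.
Isamu is living and takes 1/3.

Daichi 1/18; Hana 1/6; Haruki 1/9; Isamu 1/3; Kaede 1/12; Noboru 1/12; Reiko 1/9; Satoshi 1/18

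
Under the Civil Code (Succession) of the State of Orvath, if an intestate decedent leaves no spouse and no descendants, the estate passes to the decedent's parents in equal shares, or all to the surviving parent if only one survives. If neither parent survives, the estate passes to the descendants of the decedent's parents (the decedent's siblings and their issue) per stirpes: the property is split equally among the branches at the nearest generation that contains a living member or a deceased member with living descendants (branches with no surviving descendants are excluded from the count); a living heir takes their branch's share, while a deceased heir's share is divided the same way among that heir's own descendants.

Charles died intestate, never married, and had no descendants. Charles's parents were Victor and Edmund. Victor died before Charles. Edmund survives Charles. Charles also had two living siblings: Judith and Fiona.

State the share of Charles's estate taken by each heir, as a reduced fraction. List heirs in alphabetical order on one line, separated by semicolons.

Only one parent, Edmund, survives, so Edmund takes the entire estate. The siblings take nothing because a surviving parent has priority.

Edmund 1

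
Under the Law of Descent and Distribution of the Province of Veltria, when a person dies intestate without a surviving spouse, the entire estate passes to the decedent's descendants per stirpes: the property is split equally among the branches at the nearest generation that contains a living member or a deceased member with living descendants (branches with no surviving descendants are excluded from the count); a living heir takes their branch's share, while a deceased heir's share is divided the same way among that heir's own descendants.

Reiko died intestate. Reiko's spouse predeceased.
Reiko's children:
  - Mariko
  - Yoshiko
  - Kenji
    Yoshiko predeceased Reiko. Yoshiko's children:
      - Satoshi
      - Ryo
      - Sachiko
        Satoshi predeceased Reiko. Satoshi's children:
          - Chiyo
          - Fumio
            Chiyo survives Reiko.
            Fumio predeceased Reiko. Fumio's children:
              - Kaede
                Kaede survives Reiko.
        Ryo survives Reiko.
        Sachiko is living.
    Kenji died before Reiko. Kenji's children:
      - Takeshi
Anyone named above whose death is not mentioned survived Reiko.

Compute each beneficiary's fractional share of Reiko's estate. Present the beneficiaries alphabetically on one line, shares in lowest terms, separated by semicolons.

There is no surviving spouse, so the entire estate passes to Reiko's descendants per stirpes.
The estate is divided into 3 equal shares of 1/3 among Mariko, Yoshiko, Kenji.
Mariko is living and takes 1/3.
Yoshiko predeceased; the 1/3 allotted to Yoshiko's branch passes to Yoshiko's issue by representation.
The 1/3 is divided into 3 equal shares of 1/9 among Satoshi, Ryo, Sachiko.
Satoshi predeceased; the 1/9 allotted to Satoshi's branch passes to Satoshi's issue by representation.
The 1/9 is divided into 2 equal shares of 1/18 among Chiyo, Fumio.
Chiyo is living and takes 1/18.
Fumio predeceased; the 1/18 allotted to Fumio's branch passes to Fumio's issue by representation.
Kaede is the sole taker at this level and receives the full 1/18.
Ryo is living and takes 1/9.
Sachiko is living and takes 1/9.
Kenji predeceased; the 1/3 allotted to Kenji's branch passes to Kenji's issue by representation.
Takeshi is the sole taker at this level and receives the full 1/3.

Chiyo 1/18; Kaede 1/18; Mariko 1/3; Ryo 1/9; Sachiko 1/9; Takeshi 1/3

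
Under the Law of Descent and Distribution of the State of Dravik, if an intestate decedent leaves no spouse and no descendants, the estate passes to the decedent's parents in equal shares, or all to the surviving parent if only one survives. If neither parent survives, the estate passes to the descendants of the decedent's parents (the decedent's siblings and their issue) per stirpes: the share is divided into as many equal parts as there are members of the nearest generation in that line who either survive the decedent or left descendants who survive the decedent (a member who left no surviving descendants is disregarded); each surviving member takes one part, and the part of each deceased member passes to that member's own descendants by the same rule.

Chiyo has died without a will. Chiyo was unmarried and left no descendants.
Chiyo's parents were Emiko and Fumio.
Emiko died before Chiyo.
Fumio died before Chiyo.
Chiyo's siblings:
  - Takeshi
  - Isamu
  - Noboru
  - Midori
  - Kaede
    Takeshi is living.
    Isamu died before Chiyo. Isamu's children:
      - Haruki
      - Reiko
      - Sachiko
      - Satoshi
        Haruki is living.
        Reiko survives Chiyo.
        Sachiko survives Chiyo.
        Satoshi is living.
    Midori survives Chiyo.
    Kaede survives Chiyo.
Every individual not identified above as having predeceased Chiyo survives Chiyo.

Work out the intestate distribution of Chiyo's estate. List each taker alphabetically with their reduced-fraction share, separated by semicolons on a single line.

Haruki 1/20; Kaede 1/5; Midori 1/5; Noboru 1/5; Reiko 1/20; Sachiko 1/20; Satoshi 1/20; Takeshi 1/5

Neither parent survives and there are no descendants, so the estate passes to Chiyo's siblings and their issue per stirpes.
The estate is divided into 5 equal shares of 1/5 among Takeshi, Isamu, Noboru, Midori, Kaede.
Takeshi is living and takes 1/5.
Isamu predeceased; the 1/5 allotted to Isamu's branch passes to Isamu's issue by representation.
The 1/5 is divided into 4 equal shares of 1/20 among Haruki, Reiko, Sachiko, Satoshi.
Haruki is living and takes 1/20.
Reiko is living and takes 1/20.
Sachiko is living and takes 1/20.
Satoshi is living and takes 1/20.
Noboru is living and takes 1/5.
Midori is living and takes 1/5.
Kaede is living and takes 1/5.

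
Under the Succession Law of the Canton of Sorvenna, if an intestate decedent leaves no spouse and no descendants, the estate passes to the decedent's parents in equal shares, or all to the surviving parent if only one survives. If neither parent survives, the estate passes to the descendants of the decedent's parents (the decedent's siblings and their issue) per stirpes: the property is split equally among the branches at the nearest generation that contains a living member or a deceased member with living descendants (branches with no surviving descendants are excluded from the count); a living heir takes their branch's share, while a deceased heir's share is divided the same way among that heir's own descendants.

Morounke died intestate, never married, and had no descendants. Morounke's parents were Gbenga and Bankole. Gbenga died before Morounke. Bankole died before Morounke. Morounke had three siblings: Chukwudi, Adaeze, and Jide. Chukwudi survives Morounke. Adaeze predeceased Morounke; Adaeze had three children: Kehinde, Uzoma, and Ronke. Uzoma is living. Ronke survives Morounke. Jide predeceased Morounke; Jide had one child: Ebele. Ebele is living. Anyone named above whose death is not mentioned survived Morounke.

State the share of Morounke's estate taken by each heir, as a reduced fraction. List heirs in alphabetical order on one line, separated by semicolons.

Chukwudi 1/3; Ebele 1/3; Kehinde 1/9; Ronke 1/9; Uzoma 1/9

Neither parent survives and there are no descendants, so the estate passes to Morounke's siblings and their issue per stirpes.
The estate is divided into 3 equal shares of 1/3 among Chukwudi, Adaeze, Jide.
Chukwudi is living and takes 1/3.
Adaeze predeceased; the 1/3 allotted to Adaeze's branch passes to Adaeze's issue by representation.
The 1/3 is divided into 3 equal shares of 1/9 among Kehinde, Uzoma, Ronke.
Kehinde is living and takes 1/9.
Uzoma is living and takes 1/9.
Ronke is living and takes 1/9.
Jide predeceased; the 1/3 allotted to Jide's branch passes to Jide's issue by representation.
Ebele is the sole taker at this level and receives the full 1/3.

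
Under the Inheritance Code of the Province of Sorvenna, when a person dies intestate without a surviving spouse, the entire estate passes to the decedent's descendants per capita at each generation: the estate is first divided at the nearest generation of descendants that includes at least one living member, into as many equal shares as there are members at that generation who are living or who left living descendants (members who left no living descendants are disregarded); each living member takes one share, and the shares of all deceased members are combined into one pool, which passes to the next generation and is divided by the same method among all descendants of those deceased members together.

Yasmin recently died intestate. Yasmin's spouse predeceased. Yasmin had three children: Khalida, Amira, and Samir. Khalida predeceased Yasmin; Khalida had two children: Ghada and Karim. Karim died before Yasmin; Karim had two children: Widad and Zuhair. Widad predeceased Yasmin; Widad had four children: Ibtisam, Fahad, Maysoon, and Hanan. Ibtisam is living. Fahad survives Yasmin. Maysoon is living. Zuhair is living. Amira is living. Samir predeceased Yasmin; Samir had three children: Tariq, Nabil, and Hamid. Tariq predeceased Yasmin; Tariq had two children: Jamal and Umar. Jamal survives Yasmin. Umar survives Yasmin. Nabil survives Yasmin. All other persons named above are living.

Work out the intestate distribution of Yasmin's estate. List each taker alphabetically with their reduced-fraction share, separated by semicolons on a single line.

Amira 1/3; Fahad 1/60; Ghada 2/15; Hamid 2/15; Hanan 1/60; Ibtisam 1/60; Jamal 1/15; Maysoon 1/60; Nabil 2/15; Umar 1/15; Zuhair 1/15

There is no surviving spouse, so the entire estate passes to Yasmin's descendants per capita at each generation.
At generation 1 (Khalida, Amira, Samir) there are 3 shares of (1)/3 = 1/3 each.
Living: Amira — each takes 1/3.
Deceased: Khalida and Samir. Their combined 2/3 is pooled and carried to generation 2.
At generation 2 (Ghada, Karim, Tariq, Nabil, Hamid) there are 5 shares of (2/3)/5 = 2/15 each.
Living: Ghada, Nabil, and Hamid — each takes 2/15.
Deceased: Karim and Tariq. Their combined 4/15 is pooled and carried to generation 3.
At generation 3 (Widad, Zuhair, Jamal, Umar) there are 4 shares of (4/15)/4 = 1/15 each.
Living: Zuhair, Jamal, and Umar — each takes 1/15.
Deceased: Widad. That 1/15 share is carried to generation 4.
At generation 4 (Ibtisam, Fahad, Maysoon, Hanan) there are 4 shares of (1/15)/4 = 1/60 each.
Living: Ibtisam, Fahad, Maysoon, and Hanan — each takes 1/60.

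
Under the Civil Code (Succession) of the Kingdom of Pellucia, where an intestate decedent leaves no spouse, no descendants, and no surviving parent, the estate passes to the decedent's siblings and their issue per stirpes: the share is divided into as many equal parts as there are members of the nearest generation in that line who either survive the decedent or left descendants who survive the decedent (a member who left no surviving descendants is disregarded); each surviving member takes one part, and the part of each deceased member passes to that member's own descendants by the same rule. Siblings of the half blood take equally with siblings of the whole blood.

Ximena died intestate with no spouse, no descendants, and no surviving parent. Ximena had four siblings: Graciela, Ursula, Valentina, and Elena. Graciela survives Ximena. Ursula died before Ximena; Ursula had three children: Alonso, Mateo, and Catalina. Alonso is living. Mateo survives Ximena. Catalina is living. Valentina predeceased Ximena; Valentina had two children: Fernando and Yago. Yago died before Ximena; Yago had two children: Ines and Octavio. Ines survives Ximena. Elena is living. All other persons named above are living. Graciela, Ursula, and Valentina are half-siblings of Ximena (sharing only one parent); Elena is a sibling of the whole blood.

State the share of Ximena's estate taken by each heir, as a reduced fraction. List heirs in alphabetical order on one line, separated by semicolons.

Alonso 1/12; Catalina 1/12; Elena 1/4; Fernando 1/8; Graciela 1/4; Ines 1/16; Mateo 1/12; Octavio 1/16

No spouse, descendants, or parent survives, so the estate passes to Ximena's siblings per stirpes.
Half-blood and whole-blood siblings take equally under the stated rule.
The estate is divided into 4 equal shares of 1/4 among Graciela, Ursula, Valentina, Elena.
Graciela is living and takes 1/4.
Ursula predeceased; the 1/4 allotted to Ursula's branch passes to Ursula's issue by representation.
The 1/4 is divided into 3 equal shares of 1/12 among Alonso, Mateo, Catalina.
Alonso is living and takes 1/12.
Mateo is living and takes 1/12.
Catalina is living and takes 1/12.
Valentina predeceased; the 1/4 allotted to Valentina's branch passes to Valentina's issue by representation.
The 1/4 is divided into 2 equal shares of 1/8 among Fernando, Yago.
Fernando is living and takes 1/8.
Yago predeceased; the 1/8 allotted to Yago's branch passes to Yago's issue by representation.
The 1/8 is divided into 2 equal shares of 1/16 among Ines, Octavio.
Ines is living and takes 1/16.
Octavio is living and takes 1/16.
Elena is living and takes 1/4.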